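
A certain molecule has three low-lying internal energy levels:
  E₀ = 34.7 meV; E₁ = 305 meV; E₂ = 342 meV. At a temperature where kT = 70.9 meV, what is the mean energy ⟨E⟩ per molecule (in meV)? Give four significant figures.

Eᵢ/kT = 0.489422, 4.30183, 4.82370.
Z = Σ e^(−Eᵢ/kT) = e^(−0.489422) + e^(−4.30183) + e^(−4.82370) = 0.612981 + 0.0135438 + 0.00803700 = 0.634562.
⟨E⟩ = Σ Eᵢ e^(−Eᵢ/kT) / Z = (34.7·0.612981 + 305·0.0135438 + 342·0.00803700) / 0.634562 = 44.36 meV.

44.36 meV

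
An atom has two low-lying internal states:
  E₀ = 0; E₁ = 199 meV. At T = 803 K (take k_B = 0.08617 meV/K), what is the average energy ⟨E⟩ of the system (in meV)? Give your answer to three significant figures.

10.6 meV

k_BT = 0.08617 × 803 K = 69.195 meV.
Eᵢ/kT = 0, 2.8759.
Z = Σ e^(−Eᵢ/kT) = e^(−0) + e^(−2.8759) = 1.0000 + 0.056365 = 1.0564.
⟨E⟩ = Σ Eᵢ e^(−Eᵢ/kT) / Z = (0·1.0000 + 199·0.056365) / 1.0564 = 10.6 meV.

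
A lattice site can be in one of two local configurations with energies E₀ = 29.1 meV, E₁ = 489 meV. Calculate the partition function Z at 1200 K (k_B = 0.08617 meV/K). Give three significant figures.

k_BT = 0.08617 × 1200 K = 103.40 meV.
Eᵢ/kT = 0.28143, 4.7292.
Z = Σ e^(−Eᵢ/kT) = e^(−0.28143) + e^(−4.7292) = 0.75470 + 0.0088335 = 0.76353.

Z = 0.764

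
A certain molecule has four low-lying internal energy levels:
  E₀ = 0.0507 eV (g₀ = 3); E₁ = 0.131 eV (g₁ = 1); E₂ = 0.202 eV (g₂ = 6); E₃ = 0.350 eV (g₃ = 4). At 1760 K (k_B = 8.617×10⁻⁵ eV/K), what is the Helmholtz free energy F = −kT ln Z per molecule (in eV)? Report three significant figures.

-0.230 eV

k_BT = 8.617×10⁻⁵ × 1760 K = 0.15166 eV.
Eᵢ/kT = 0.33430, 0.86377, 1.3319, 2.3078.
Z = Σ gᵢe^(−Eᵢ/kT) = 3·e^(−0.33430) + 1·e^(−0.86377) + 6·e^(−1.3319) + 4·e^(−2.3078) = 2.1475 + 0.42157 + 1.5839 + 0.39792 = 4.5509.
F = −kT ln Z = −0.15166 × ln(4.5509) = −0.15166 × 1.5153 = -0.230 eV.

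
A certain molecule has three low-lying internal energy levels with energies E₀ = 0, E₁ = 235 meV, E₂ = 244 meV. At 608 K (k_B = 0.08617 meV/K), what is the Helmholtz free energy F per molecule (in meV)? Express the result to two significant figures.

k_BT = 0.08617 × 608 K = 52.39 meV.
Eᵢ/kT = 0, 4.486, 4.657.
Z = Σ e^(−Eᵢ/kT) = e^(−0) + e^(−4.486) + e^(−4.657) = 1.000 + 0.01127 + 0.009495 = 1.021.
F = −kT ln Z = −52.39 × ln(1.021) = −52.39 × 0.02078 = -1.1 meV.

-1.1 meV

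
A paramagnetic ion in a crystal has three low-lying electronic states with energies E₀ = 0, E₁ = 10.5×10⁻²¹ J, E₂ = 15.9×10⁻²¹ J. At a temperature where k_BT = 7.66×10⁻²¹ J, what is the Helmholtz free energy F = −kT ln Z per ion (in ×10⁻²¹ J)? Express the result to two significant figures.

-2.5 ×10⁻²¹ J

Eᵢ/kT = 0, 1.371, 2.076.
Z = Σ e^(−Eᵢ/kT) = e^(−0) + e^(−1.371) + e^(−2.076) = 1.000 + 0.2539 + 0.1254 = 1.379.
F = −kT ln Z = −7.66 × ln(1.379) = −7.66 × 0.3214 = -2.5 ×10⁻²¹ J.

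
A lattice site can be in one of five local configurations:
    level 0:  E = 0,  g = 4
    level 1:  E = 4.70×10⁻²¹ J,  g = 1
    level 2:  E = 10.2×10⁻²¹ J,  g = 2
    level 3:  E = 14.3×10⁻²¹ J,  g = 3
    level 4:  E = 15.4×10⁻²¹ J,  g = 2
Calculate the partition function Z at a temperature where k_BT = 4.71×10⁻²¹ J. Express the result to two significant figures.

Z = 4.8

Eᵢ/kT = 0, 0.9979, 2.166, 3.036, 3.270.
Z = Σ gᵢe^(−Eᵢ/kT) = 4·e^(−0) + 1·e^(−0.9979) + 2·e^(−2.166) + 3·e^(−3.036) + 2·e^(−3.270) = 4.000 + 0.3687 + 0.2293 + 0.1441 + 0.07601 = 4.818.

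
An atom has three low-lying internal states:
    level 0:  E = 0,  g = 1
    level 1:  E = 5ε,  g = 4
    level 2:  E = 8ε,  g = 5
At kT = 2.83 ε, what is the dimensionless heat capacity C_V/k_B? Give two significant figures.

Eᵢ/kT = 0, 1.767, 2.827.
Z = Σ gᵢe^(−Eᵢ/kT) = 1·e^(−0) + 4·e^(−1.767) + 5·e^(−2.827) = 1.000 + 0.6834 + 0.2960 = 1.979.
⟨E⟩ = 2.923 ε, ⟨E²⟩ = 18.21 ε².
C_V/k_B = (⟨E²⟩ − ⟨E⟩²)/(kT)² = (18.21 − 8.544)/8.009 = 1.2.

1.2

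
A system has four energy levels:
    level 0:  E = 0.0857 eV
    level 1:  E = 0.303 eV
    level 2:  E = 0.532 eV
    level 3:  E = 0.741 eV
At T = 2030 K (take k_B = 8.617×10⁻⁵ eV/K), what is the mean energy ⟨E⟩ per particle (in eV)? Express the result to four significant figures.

0.1670 eV

k_BT = 8.617×10⁻⁵ × 2030 K = 0.174925 eV.
Eᵢ/kT = 0.489924, 1.73217, 3.04130, 4.23610.
Z = Σ e^(−Eᵢ/kT) = e^(−0.489924) + e^(−1.73217) + e^(−3.04130) + e^(−4.23610) = 0.612673 + 0.176900 + 0.0477727 + 0.0144639 = 0.851810.
⟨E⟩ = Σ Eᵢ e^(−Eᵢ/kT) / Z = (0.0857·0.612673 + 0.303·0.176900 + 0.532·0.0477727 + 0.741·0.0144639) / 0.851810 = 0.1670 eV.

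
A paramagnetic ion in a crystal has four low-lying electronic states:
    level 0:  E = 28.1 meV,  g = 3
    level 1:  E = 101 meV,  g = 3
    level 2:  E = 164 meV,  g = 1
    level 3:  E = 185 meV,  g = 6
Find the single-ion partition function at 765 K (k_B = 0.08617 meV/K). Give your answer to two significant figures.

k_BT = 0.08617 × 765 K = 65.92 meV.
Eᵢ/kT = 0.4263, 1.532, 2.488, 2.806.
Z = Σ gᵢe^(−Eᵢ/kT) = 3·e^(−0.4263) + 3·e^(−1.532) + 1·e^(−2.488) + 6·e^(−2.806) = 1.959 + 0.6483 + 0.08308 + 0.3627 = 3.053.

Z = 3.1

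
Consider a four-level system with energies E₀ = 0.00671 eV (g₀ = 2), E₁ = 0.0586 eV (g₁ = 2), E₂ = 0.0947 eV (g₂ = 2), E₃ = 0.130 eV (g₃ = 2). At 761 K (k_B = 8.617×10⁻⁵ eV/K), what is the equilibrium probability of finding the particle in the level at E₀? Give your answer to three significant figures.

k_BT = 8.617×10⁻⁵ × 761 K = 0.065575 eV.
Eᵢ/kT = 0.10233, 0.89363, 1.4441, 1.9825.
Z = Σ gᵢe^(−Eᵢ/kT) = 2·e^(−0.10233) + 2·e^(−0.89363) + 2·e^(−1.4441) + 2·e^(−1.9825) = 1.8055 + 0.81834 + 0.47192 + 0.27545 = 3.3712.
P₀ = g₀ e^(−E₀/kT) / Z = 1.8055/3.3712 = 0.536.

0.536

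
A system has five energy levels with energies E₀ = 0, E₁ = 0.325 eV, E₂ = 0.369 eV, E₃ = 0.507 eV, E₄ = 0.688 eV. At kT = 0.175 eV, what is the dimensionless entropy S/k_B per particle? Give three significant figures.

0.881

Eᵢ/kT = 0, 1.8571, 2.1086, 2.8971, 3.9314.
Z = Σ e^(−Eᵢ/kT) = e^(−0) + e^(−1.8571) + e^(−2.1086) + e^(−2.8971) + e^(−3.9314) = 1.0000 + 0.15612 + 0.12141 + 0.055183 + 0.019616 = 1.3523.
⟨E⟩ = Σ EᵢPᵢ = 0.10132 eV.
S/k_B = ln Z + ⟨E⟩/kT = ln(1.3523) + 0.10132/0.175 = 0.30181 + 0.57897 = 0.881.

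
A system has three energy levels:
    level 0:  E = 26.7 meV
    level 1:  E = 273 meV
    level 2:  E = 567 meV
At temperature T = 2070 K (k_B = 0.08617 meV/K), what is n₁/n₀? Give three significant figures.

k_BT = 0.08617 × 2070 K = 178.37 meV.
n₁/n₀ = exp[−(E₁−E₀)/kT] = exp(−(246.3 meV)/(178.37 meV)) = exp(-1.3808) = 0.251.

0.251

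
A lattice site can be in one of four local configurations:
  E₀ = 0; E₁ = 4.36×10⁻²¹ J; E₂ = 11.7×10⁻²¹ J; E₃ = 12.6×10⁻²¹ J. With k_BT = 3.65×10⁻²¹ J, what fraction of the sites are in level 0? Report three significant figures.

0.727

Eᵢ/kT = 0, 1.1945, 3.2055, 3.4521.
Z = Σ e^(−Eᵢ/kT) = e^(−0) + e^(−1.1945) + e^(−3.2055) + e^(−3.4521) = 1.0000 + 0.30286 + 0.040539 + 0.031679 = 1.3751.
P₀ = e^(−E₀/kT) / Z = 1.0000/1.3751 = 0.727.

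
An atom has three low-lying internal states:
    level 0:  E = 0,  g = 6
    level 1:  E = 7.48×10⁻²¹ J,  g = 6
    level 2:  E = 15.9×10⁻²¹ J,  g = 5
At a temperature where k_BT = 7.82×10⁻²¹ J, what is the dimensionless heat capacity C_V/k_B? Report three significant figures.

Eᵢ/kT = 0, 0.95652, 2.0332.
Z = Σ gᵢe^(−Eᵢ/kT) = 6·e^(−0) + 6·e^(−0.95652) + 5·e^(−2.0332) = 6.0000 + 2.3054 + 0.65458 = 8.9600.
⟨E⟩ = 3.0862, ⟨E²⟩ = 32.865.
C_V/k_B = (⟨E²⟩ − ⟨E⟩²)/(kT)² = (32.865 − 9.5246)/61.152 = 0.382.

0.382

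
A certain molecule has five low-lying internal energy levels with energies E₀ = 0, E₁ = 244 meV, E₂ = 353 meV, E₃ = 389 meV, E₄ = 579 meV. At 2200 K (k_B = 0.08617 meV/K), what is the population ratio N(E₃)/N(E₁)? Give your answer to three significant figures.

0.465

k_BT = 0.08617 × 2200 K = 189.57 meV.
n₃/n₁ = exp[−(E₃−E₁)/kT] = exp(−(145 meV)/(189.57 meV)) = exp(-0.76489) = 0.465.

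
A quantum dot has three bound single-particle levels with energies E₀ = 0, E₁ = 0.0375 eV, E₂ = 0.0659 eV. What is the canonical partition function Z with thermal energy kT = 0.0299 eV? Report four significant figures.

Z = 1.396

Eᵢ/kT = 0, 1.25418, 2.20401.
Z = Σ e^(−Eᵢ/kT) = e^(−0) + e^(−1.25418) + e^(−2.20401) = 1.00000 + 0.285310 + 0.110360 = 1.39567.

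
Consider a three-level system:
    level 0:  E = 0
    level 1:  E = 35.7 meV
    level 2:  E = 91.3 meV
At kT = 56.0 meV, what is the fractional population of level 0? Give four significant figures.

Eᵢ/kT = 0, 0.637500, 1.63036.
Z = Σ e^(−Eᵢ/kT) = e^(−0) + e^(−0.637500) + e^(−1.63036) = 1.00000 + 0.528612 + 0.195859 = 1.72447.
P₀ = e^(−E₀/kT) / Z = 1.00000/1.72447 = 0.5799.

0.5799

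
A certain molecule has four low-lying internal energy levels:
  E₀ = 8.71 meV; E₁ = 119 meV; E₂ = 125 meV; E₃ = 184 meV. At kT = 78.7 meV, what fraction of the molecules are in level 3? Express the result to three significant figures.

0.0681

Eᵢ/kT = 0.11067, 1.5121, 1.5883, 2.3380.
Z = Σ e^(−Eᵢ/kT) = e^(−0.11067) + e^(−1.5121) + e^(−1.5883) + e^(−2.3380) = 0.89523 + 0.22045 + 0.20427 + 0.096520 = 1.4165.
P₃ = e^(−E₃/kT) / Z = 0.096520/1.4165 = 0.0681.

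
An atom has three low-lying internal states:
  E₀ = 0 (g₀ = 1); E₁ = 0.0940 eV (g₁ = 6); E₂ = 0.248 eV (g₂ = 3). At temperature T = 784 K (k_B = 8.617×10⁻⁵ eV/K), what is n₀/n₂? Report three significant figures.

13.1

k_BT = 8.617×10⁻⁵ × 784 K = 0.067557 eV.
n₀/n₂ = (g₀/g₂) exp[−(E₀−E₂)/kT] = (1/3) × exp(−(-0.248 eV)/(0.067557 eV)) = (1/3) × exp(3.6710) = 13.1.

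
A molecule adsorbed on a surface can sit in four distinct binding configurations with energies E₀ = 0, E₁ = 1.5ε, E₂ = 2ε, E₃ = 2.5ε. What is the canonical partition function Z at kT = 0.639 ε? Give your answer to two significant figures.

Z = 1.2

Eᵢ/kT = 0, 2.347, 3.130, 3.912.
Z = Σ e^(−Eᵢ/kT) = e^(−0) + e^(−2.347) + e^(−3.130) + e^(−3.912) = 1.000 + 0.09566 + 0.04372 + 0.02000 = 1.159.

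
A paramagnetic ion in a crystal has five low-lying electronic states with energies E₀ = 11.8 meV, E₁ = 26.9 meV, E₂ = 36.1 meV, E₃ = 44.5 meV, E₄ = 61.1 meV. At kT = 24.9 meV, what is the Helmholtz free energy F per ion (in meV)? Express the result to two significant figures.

Eᵢ/kT = 0.4739, 1.080, 1.450, 1.787, 2.454.
Z = Σ e^(−Eᵢ/kT) = e^(−0.4739) + e^(−1.080) + e^(−1.450) + e^(−1.787) + e^(−2.454) = 0.6226 + 0.3396 + 0.2346 + 0.1675 + 0.08595 = 1.450.
F = −kT ln Z = −24.9 × ln(1.450) = −24.9 × 0.3716 = -9.3 meV.

-9.3 meV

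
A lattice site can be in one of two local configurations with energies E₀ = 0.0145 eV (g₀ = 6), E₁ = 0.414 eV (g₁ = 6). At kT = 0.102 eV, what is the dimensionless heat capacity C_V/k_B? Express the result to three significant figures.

0.294

Eᵢ/kT = 0.14216, 4.0588.
Z = Σ gᵢe^(−Eᵢ/kT) = 6·e^(−0.14216) + 6·e^(−4.0588) = 5.2049 + 0.10362 = 5.3085.
⟨E⟩ = 0.022298 eV, ⟨E²⟩ = 0.0035517 eV².
C_V/k_B = (⟨E²⟩ − ⟨E⟩²)/(kT)² = (0.0035517 − 0.00049720)/0.010404 = 0.294.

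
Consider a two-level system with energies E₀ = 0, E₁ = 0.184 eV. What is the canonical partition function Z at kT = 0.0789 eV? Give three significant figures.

Eᵢ/kT = 0, 2.3321.
Z = Σ e^(−Eᵢ/kT) = e^(−0) + e^(−2.3321) = 1.0000 + 0.097092 = 1.0971.

Z = 1.10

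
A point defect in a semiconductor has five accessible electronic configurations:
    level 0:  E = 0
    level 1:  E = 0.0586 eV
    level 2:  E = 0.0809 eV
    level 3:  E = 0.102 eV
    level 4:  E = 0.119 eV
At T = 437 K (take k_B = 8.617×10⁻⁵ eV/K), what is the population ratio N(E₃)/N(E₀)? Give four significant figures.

k_BT = 8.617×10⁻⁵ × 437 K = 0.0376563 eV.
n₃/n₀ = exp[−(E₃−E₀)/kT] = exp(−(0.102 eV)/(0.0376563 eV)) = exp(-2.70871) = 0.06662.

0.06662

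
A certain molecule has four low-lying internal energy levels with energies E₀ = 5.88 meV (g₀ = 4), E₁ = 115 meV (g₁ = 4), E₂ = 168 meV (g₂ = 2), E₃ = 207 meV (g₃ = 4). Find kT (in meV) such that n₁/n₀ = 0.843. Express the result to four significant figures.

638.9 meV

n₁/n₀ = (g₁/g₀) exp[−(E₁−E₀)/kT] = 0.843.
⇒ (E₁−E₀)/kT = ln((4/4)/0.843) = ln(1.18624) = 0.170789.
kT = 109.12 meV / 0.170789 = 638.9 meV.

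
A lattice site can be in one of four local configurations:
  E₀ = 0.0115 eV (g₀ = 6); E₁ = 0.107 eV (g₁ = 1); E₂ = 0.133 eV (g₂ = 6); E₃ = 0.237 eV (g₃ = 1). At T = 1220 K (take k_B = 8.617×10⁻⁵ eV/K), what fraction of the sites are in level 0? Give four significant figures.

k_BT = 8.617×10⁻⁵ × 1220 K = 0.105127 eV.
Eᵢ/kT = 0.109391, 1.01782, 1.26514, 2.25442.
Z = Σ gᵢe^(−Eᵢ/kT) = 6·e^(−0.109391) + 1·e^(−1.01782) + 6·e^(−1.26514) + 1·e^(−2.25442) = 5.37828 + 0.361382 + 1.69320 + 0.104934 = 7.53780.
P₀ = g₀ e^(−E₀/kT) / Z = 5.37828/7.53780 = 0.7135.

0.7135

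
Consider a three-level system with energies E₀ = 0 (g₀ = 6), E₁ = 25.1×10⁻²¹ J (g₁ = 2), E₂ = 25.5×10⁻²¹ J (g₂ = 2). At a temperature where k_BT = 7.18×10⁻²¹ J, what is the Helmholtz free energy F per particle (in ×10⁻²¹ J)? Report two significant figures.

-13 ×10⁻²¹ J

Eᵢ/kT = 0, 3.496, 3.552.
Z = Σ gᵢe^(−Eᵢ/kT) = 6·e^(−0) + 2·e^(−3.496) + 2·e^(−3.552) = 6.000 + 0.06064 + 0.05733 = 6.118.
F = −kT ln Z = −7.18 × ln(6.118) = −7.18 × 1.811 = -13 ×10⁻²¹ J.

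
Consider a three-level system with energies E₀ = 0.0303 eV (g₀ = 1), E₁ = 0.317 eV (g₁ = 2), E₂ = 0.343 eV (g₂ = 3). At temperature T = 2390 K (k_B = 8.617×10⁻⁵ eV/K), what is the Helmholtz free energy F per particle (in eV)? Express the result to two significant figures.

-0.13 eV

k_BT = 8.617×10⁻⁵ × 2390 K = 0.2059 eV.
Eᵢ/kT = 0.1472, 1.540, 1.666.
Z = Σ gᵢe^(−Eᵢ/kT) = 1·e^(−0.1472) + 2·e^(−1.540) + 3·e^(−1.666) = 0.8631 + 0.4288 + 0.5670 = 1.859.
F = −kT ln Z = −0.2059 × ln(1.859) = −0.2059 × 0.6200 = -0.13 eV.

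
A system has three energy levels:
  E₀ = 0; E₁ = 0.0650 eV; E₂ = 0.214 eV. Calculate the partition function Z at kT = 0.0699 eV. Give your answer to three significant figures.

Eᵢ/kT = 0, 0.92990, 3.0615.
Z = Σ e^(−Eᵢ/kT) = e^(−0) + e^(−0.92990) + e^(−3.0615) = 1.0000 + 0.39459 + 0.046817 = 1.4414.

Z = 1.44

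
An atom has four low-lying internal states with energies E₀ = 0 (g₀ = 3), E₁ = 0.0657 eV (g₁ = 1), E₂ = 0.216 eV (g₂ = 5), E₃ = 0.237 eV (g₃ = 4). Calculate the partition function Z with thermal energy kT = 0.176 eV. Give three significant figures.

Eᵢ/kT = 0, 0.37330, 1.2273, 1.3466.
Z = Σ gᵢe^(−Eᵢ/kT) = 3·e^(−0) + 1·e^(−0.37330) + 5·e^(−1.2273) + 4·e^(−1.3466) = 3.0000 + 0.68846 + 1.4654 + 1.0405 = 6.1944.

Z = 6.19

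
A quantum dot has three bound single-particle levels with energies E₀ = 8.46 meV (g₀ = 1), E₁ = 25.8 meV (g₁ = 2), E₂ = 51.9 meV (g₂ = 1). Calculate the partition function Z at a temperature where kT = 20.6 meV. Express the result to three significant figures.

Z = 1.32

Eᵢ/kT = 0.41068, 1.2524, 2.5194.
Z = Σ gᵢe^(−Eᵢ/kT) = 1·e^(−0.41068) + 2·e^(−1.2524) + 1·e^(−2.5194) = 0.66320 + 0.57164 + 0.080508 = 1.3153.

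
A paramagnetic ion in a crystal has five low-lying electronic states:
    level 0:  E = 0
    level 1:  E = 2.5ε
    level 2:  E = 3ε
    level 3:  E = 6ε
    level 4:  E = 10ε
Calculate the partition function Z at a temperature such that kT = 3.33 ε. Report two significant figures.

Eᵢ/kT = 0, 0.7508, 0.9009, 1.802, 3.003.
Z = Σ e^(−Eᵢ/kT) = e^(−0) + e^(−0.7508) + e^(−0.9009) + e^(−1.802) + e^(−3.003) = 1.000 + 0.4720 + 0.4062 + 0.1650 + 0.04964 = 2.093.

Z = 2.1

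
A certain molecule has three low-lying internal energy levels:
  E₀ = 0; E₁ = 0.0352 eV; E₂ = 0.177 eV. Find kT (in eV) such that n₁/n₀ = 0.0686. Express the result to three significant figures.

0.0131 eV

n₁/n₀ = exp[−(E₁−E₀)/kT] = 0.0686.
⇒ (E₁−E₀)/kT = ln(1/0.0686) = ln(14.577) = 2.6794.
kT = 0.0352 eV / 2.6794 = 0.0131 eV.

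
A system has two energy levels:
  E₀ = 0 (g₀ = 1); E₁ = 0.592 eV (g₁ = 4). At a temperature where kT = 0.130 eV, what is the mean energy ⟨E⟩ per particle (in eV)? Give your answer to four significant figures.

Eᵢ/kT = 0, 4.55385.
Z = Σ gᵢe^(−Eᵢ/kT) = 1·e^(−0) + 4·e^(−4.55385) = 1.00000 + 0.0421064 = 1.04211.
⟨E⟩ = Σ Eᵢ gᵢe^(−Eᵢ/kT) / Z = (0·1.00000 + 0.592·0.0421064) / 1.04211 = 0.02392 eV.

0.02392 eV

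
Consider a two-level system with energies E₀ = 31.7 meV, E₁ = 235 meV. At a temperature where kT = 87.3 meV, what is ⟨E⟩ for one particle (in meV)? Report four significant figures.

Eᵢ/kT = 0.363116, 2.69187.
Z = Σ e^(−Eᵢ/kT) = e^(−0.363116) + e^(−2.69187) = 0.695506 + 0.0677541 = 0.763260.
⟨E⟩ = Σ Eᵢ e^(−Eᵢ/kT) / Z = (31.7·0.695506 + 235·0.0677541) / 0.763260 = 49.75 meV.

49.75 meV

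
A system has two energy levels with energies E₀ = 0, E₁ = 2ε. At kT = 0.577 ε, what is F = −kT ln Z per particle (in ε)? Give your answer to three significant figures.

Eᵢ/kT = 0, 3.4662.
Z = Σ e^(−Eᵢ/kT) = e^(−0) + e^(−3.4662) = 1.0000 + 0.031236 = 1.0312.
F = −kT ln Z = −0.577 × ln(1.0312) = −0.577 × 0.030723 = -0.0177 ε.

-0.0177 ε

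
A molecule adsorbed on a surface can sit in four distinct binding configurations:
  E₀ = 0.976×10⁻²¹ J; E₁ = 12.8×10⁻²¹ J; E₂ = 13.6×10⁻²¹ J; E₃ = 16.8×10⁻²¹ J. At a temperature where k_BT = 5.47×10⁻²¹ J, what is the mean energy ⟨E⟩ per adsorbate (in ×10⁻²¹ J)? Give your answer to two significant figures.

Eᵢ/kT = 0.1784, 2.340, 2.486, 3.071.
Z = Σ e^(−Eᵢ/kT) = e^(−0.1784) + e^(−2.340) + e^(−2.486) + e^(−3.071) = 0.8366 + 0.09633 + 0.08324 + 0.04637 = 1.063.
⟨E⟩ = Σ Eᵢ e^(−Eᵢ/kT) / Z = (0.976·0.8366 + 12.8·0.09633 + 13.6·0.08324 + 16.8·0.04637) / 1.063 = 3.7 ×10⁻²¹ J.

3.7 ×10⁻²¹ J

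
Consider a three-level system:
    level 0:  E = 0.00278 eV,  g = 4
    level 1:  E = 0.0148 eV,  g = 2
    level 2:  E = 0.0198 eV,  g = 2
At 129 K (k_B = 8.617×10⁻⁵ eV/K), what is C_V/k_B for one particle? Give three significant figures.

k_BT = 8.617×10⁻⁵ × 129 K = 0.011116 eV.
Eᵢ/kT = 0.25009, 1.3314, 1.7812.
Z = Σ gᵢe^(−Eᵢ/kT) = 4·e^(−0.25009) + 2·e^(−1.3314) + 2·e^(−1.7812) = 3.1149 + 0.52821 + 0.33687 = 3.9800.
⟨E⟩ = 0.0058158 eV, ⟨E²⟩ = 0.000068301 eV².
C_V/k_B = (⟨E²⟩ − ⟨E⟩²)/(kT)² = (0.000068301 − 0.000033824)/0.00012357 = 0.279.

0.279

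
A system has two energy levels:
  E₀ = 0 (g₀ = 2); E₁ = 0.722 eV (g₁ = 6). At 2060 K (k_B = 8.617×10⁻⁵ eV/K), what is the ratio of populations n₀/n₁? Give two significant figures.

k_BT = 8.617×10⁻⁵ × 2060 K = 0.1775 eV.
n₀/n₁ = (g₀/g₁) exp[−(E₀−E₁)/kT] = (2/6) × exp(−(-0.722 eV)/(0.1775 eV)) = (2/6) × exp(4.068) = 19.

19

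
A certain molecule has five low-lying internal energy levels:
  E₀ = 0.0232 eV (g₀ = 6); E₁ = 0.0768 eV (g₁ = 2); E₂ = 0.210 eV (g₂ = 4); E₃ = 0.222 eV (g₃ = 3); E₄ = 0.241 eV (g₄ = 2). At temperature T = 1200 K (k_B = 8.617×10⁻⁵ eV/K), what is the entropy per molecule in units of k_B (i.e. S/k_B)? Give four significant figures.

2.514

k_BT = 8.617×10⁻⁵ × 1200 K = 0.103404 eV.
Eᵢ/kT = 0.224363, 0.742718, 2.03087, 2.14692, 2.33066.
Z = Σ gᵢe^(−Eᵢ/kT) = 6·e^(−0.224363) + 2·e^(−0.742718) + 4·e^(−2.03087) + 3·e^(−2.14692) + 2·e^(−2.33066) = 4.79415 + 0.951638 + 0.524885 + 0.350530 + 0.194463 = 6.81567.
⟨E⟩ = Σ EᵢPᵢ = 0.0615081 eV.
S/k_B = ln Z + ⟨E⟩/kT = ln(6.81567) + 0.0615081/0.103404 = 1.91922 + 0.594833 = 2.514.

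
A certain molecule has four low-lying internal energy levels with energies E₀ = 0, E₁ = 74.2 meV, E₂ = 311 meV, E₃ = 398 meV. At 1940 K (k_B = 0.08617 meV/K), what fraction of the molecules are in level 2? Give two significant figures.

0.082

k_BT = 0.08617 × 1940 K = 167.2 meV.
Eᵢ/kT = 0, 0.4438, 1.860, 2.380.
Z = Σ e^(−Eᵢ/kT) = e^(−0) + e^(−0.4438) + e^(−1.860) + e^(−2.380) = 1.000 + 0.6416 + 0.1557 + 0.09255 = 1.890.
P₂ = e^(−E₂/kT) / Z = 0.1557/1.890 = 0.082.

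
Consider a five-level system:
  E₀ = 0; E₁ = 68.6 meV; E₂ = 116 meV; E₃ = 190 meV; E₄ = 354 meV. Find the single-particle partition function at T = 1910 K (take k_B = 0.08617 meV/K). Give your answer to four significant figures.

k_BT = 0.08617 × 1910 K = 164.585 meV.
Eᵢ/kT = 0, 0.416806, 0.704803, 1.15442, 2.15086.
Z = Σ e^(−Eᵢ/kT) = e^(−0) + e^(−0.416806) + e^(−0.704803) + e^(−1.15442) + e^(−2.15086) = 1.00000 + 0.659149 + 0.494206 + 0.315240 + 0.116384 = 2.58498.

Z = 2.585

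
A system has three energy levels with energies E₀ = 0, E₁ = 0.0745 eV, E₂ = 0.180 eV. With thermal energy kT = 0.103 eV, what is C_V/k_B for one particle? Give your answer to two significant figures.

0.32

Eᵢ/kT = 0, 0.7233, 1.748.
Z = Σ e^(−Eᵢ/kT) = e^(−0) + e^(−0.7233) + e^(−1.748) = 1.000 + 0.4851 + 0.1741 = 1.659.
⟨E⟩ = 0.04067 eV, ⟨E²⟩ = 0.005023 eV².
C_V/k_B = (⟨E²⟩ − ⟨E⟩²)/(kT)² = (0.005023 − 0.001654)/0.01061 = 0.32.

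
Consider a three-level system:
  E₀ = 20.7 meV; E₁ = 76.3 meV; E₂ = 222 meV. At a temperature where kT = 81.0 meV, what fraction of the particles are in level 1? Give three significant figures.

0.317

Eᵢ/kT = 0.25556, 0.94198, 2.7407.
Z = Σ e^(−Eᵢ/kT) = e^(−0.25556) + e^(−0.94198) + e^(−2.7407) = 0.77448 + 0.38986 + 0.064525 = 1.2289.
P₁ = e^(−E₁/kT) / Z = 0.38986/1.2289 = 0.317.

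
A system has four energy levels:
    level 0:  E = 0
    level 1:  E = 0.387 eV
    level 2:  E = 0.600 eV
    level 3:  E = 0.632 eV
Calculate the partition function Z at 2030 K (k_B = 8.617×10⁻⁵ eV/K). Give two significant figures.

Z = 1.2

k_BT = 8.617×10⁻⁵ × 2030 K = 0.1749 eV.
Eᵢ/kT = 0, 2.213, 3.431, 3.613.
Z = Σ e^(−Eᵢ/kT) = e^(−0) + e^(−2.213) + e^(−3.431) + e^(−3.613) = 1.000 + 0.1094 + 0.03235 + 0.02697 = 1.169.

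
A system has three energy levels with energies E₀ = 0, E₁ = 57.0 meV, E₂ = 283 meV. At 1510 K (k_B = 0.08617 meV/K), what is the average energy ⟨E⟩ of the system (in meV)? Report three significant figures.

k_BT = 0.08617 × 1510 K = 130.12 meV.
Eᵢ/kT = 0, 0.43806, 2.1749.
Z = Σ e^(−Eᵢ/kT) = e^(−0) + e^(−0.43806) + e^(−2.1749) = 1.0000 + 0.64529 + 0.11362 = 1.7589.
⟨E⟩ = Σ Eᵢ e^(−Eᵢ/kT) / Z = (0·1.0000 + 57.0·0.64529 + 283·0.11362) / 1.7589 = 39.2 meV.

39.2 meV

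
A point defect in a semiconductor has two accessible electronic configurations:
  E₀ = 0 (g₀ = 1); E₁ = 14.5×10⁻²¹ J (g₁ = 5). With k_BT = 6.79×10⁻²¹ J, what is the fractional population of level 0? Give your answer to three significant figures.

0.629

Eᵢ/kT = 0, 2.1355.
Z = Σ gᵢe^(−Eᵢ/kT) = 1·e^(−0) + 5·e^(−2.1355) = 1.0000 + 0.59093 = 1.5909.
P₀ = g₀ e^(−E₀/kT) / Z = 1.0000/1.5909 = 0.629.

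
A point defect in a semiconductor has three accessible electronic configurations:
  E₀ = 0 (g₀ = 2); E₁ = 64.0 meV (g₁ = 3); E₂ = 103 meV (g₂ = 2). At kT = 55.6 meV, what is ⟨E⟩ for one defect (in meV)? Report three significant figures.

Eᵢ/kT = 0, 1.1511, 1.8525.
Z = Σ gᵢe^(−Eᵢ/kT) = 2·e^(−0) + 3·e^(−1.1511) + 2·e^(−1.8525) = 2.0000 + 0.94887 + 0.31369 = 3.2626.
⟨E⟩ = Σ Eᵢ gᵢe^(−Eᵢ/kT) / Z = (0·2.0000 + 64.0·0.94887 + 103·0.31369) / 3.2626 = 28.5 meV.

28.5 meV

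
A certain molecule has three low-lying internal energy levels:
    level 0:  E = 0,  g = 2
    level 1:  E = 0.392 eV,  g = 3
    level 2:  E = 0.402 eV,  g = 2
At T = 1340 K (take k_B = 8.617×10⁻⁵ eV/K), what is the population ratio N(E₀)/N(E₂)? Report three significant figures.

32.5

k_BT = 8.617×10⁻⁵ × 1340 K = 0.11547 eV.
n₀/n₂ = (g₀/g₂) exp[−(E₀−E₂)/kT] = (2/2) × exp(−(-0.402 eV)/(0.11547 eV)) = (2/2) × exp(3.4814) = 32.5.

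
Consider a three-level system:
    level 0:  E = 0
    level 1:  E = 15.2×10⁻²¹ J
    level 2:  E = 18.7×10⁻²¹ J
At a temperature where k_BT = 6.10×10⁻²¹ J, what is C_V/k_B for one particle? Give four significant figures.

Eᵢ/kT = 0, 2.49180, 3.06557.
Z = Σ e^(−Eᵢ/kT) = e^(−0) + e^(−2.49180) + e^(−3.06557) = 1.00000 + 0.0827609 + 0.0466273 = 1.12939.
⟨E⟩ = 1.88588, ⟨E²⟩ = 31.3675.
C_V/k_B = (⟨E²⟩ − ⟨E⟩²)/(kT)² = (31.3675 − 3.55654)/37.2100 = 0.7474.

0.7474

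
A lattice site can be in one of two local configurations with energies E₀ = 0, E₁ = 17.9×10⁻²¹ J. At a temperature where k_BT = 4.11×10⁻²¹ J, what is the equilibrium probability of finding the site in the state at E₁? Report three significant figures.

Eᵢ/kT = 0, 4.3552.
Z = Σ e^(−Eᵢ/kT) = e^(−0) + e^(−4.3552) = 1.0000 + 0.012840 = 1.0128.
P₁ = e^(−E₁/kT) / Z = 0.012840/1.0128 = 0.0127.

0.0127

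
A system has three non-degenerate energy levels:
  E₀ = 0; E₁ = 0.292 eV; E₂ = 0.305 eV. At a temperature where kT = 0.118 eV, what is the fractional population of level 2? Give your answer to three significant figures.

0.0650

Eᵢ/kT = 0, 2.4746, 2.5847.
Z = Σ e^(−Eᵢ/kT) = e^(−0) + e^(−2.4746) + e^(−2.5847) = 1.0000 + 0.084197 + 0.075419 = 1.1596.
P₂ = e^(−E₂/kT) / Z = 0.075419/1.1596 = 0.0650.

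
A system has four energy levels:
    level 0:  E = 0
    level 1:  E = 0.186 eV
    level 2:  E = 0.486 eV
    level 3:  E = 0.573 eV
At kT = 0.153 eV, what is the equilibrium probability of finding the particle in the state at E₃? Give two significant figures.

0.017

Eᵢ/kT = 0, 1.216, 3.176, 3.745.
Z = Σ e^(−Eᵢ/kT) = e^(−0) + e^(−1.216) + e^(−3.176) + e^(−3.745) = 1.000 + 0.2964 + 0.04175 + 0.02364 = 1.362.
P₃ = e^(−E₃/kT) / Z = 0.02364/1.362 = 0.017.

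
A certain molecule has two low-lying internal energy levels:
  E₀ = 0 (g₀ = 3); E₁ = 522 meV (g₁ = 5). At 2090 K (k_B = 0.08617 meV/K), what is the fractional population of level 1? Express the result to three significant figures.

k_BT = 0.08617 × 2090 K = 180.10 meV.
Eᵢ/kT = 0, 2.8984.
Z = Σ gᵢe^(−Eᵢ/kT) = 3·e^(−0) + 5·e^(−2.8984) = 3.0000 + 0.27556 = 3.2756.
P₁ = g₁ e^(−E₁/kT) / Z = 0.27556/3.2756 = 0.0841.

0.0841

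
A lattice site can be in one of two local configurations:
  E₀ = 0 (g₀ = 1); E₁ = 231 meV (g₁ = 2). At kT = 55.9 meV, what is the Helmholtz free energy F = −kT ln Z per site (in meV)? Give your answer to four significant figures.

-1.766 meV

Eᵢ/kT = 0, 4.13238.
Z = Σ gᵢe^(−Eᵢ/kT) = 1·e^(−0) + 2·e^(−4.13238) = 1.00000 + 0.0320893 = 1.03209.
F = −kT ln Z = −55.9 × ln(1.03209) = −55.9 × 0.0315859 = -1.766 meV.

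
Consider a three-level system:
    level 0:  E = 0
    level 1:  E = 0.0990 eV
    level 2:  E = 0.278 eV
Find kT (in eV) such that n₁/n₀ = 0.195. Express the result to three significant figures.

n₁/n₀ = exp[−(E₁−E₀)/kT] = 0.195.
⇒ (E₁−E₀)/kT = ln(1/0.195) = ln(5.1282) = 1.6348.
kT = 0.0990 eV / 1.6348 = 0.0606 eV.

0.0606 eV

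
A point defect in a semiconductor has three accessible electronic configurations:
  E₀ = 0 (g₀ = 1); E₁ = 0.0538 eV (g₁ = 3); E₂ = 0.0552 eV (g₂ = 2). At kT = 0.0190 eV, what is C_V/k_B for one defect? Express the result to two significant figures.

Eᵢ/kT = 0, 2.832, 2.905.
Z = Σ gᵢe^(−Eᵢ/kT) = 1·e^(−0) + 3·e^(−2.832) + 2·e^(−2.905) = 1.000 + 0.1767 + 0.1095 = 1.286.
⟨E⟩ = 0.01209 eV, ⟨E²⟩ = 0.0006572 eV².
C_V/k_B = (⟨E²⟩ − ⟨E⟩²)/(kT)² = (0.0006572 − 0.0001462)/0.0003610 = 1.4.

1.4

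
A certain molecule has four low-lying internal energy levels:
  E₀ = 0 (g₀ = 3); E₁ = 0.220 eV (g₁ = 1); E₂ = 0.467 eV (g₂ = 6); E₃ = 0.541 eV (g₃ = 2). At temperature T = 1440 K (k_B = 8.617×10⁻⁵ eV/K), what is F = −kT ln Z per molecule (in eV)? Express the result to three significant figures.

k_BT = 8.617×10⁻⁵ × 1440 K = 0.12408 eV.
Eᵢ/kT = 0, 1.7730, 3.7637, 4.3601.
Z = Σ gᵢe^(−Eᵢ/kT) = 3·e^(−0) + 1·e^(−1.7730) + 6·e^(−3.7637) + 2·e^(−4.3601) = 3.0000 + 0.16982 + 0.13919 + 0.025554 = 3.3346.
F = −kT ln Z = −0.12408 × ln(3.3346) = −0.12408 × 1.2044 = -0.149 eV.

-0.149 eV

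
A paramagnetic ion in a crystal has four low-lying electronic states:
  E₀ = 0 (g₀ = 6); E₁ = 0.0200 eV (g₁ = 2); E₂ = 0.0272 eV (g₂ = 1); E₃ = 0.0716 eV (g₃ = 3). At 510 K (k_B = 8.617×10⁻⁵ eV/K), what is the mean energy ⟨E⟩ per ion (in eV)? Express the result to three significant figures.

k_BT = 8.617×10⁻⁵ × 510 K = 0.043947 eV.
Eᵢ/kT = 0, 0.45509, 0.61893, 1.6292.
Z = Σ gᵢe^(−Eᵢ/kT) = 6·e^(−0) + 2·e^(−0.45509) + 1·e^(−0.61893) + 3·e^(−1.6292) = 6.0000 + 1.2688 + 0.53852 + 0.58826 = 8.3956.
⟨E⟩ = Σ Eᵢ gᵢe^(−Eᵢ/kT) / Z = (0·6.0000 + 0.0200·1.2688 + 0.0272·0.53852 + 0.0716·0.58826) / 8.3956 = 0.00978 eV.

0.00978 eV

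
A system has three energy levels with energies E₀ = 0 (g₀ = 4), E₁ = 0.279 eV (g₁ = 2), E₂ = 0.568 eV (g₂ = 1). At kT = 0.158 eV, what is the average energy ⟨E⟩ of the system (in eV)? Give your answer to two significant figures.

0.025 eV

Eᵢ/kT = 0, 1.766, 3.595.
Z = Σ gᵢe^(−Eᵢ/kT) = 4·e^(−0) + 2·e^(−1.766) + 1·e^(−3.595) = 4.000 + 0.3420 + 0.02746 = 4.369.
⟨E⟩ = Σ Eᵢ gᵢe^(−Eᵢ/kT) / Z = (0·4.000 + 0.279·0.3420 + 0.568·0.02746) / 4.369 = 0.025 eV.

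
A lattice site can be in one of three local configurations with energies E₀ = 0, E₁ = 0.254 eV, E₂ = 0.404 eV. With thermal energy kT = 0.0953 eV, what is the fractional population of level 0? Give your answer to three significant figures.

0.923

Eᵢ/kT = 0, 2.6653, 4.2392.
Z = Σ e^(−Eᵢ/kT) = e^(−0) + e^(−2.6653) + e^(−4.2392) = 1.0000 + 0.069578 + 0.014419 = 1.0840.
P₀ = e^(−E₀/kT) / Z = 1.0000/1.0840 = 0.923.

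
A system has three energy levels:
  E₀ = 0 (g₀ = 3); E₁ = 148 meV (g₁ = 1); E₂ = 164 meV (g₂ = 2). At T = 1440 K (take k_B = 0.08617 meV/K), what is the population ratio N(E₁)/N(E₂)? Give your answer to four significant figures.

k_BT = 0.08617 × 1440 K = 124.085 meV.
n₁/n₂ = (g₁/g₂) exp[−(E₁−E₂)/kT] = (1/2) × exp(−(-16 meV)/(124.085 meV)) = (1/2) × exp(0.128944) = 0.5688.

0.5688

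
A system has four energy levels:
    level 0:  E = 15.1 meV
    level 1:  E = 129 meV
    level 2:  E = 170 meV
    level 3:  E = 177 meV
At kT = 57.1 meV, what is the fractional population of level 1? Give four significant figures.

0.1079

Eᵢ/kT = 0.264448, 2.25919, 2.97723, 3.09982.
Z = Σ e^(−Eᵢ/kT) = e^(−0.264448) + e^(−2.25919) + e^(−2.97723) + e^(−3.09982) = 0.767630 + 0.104435 + 0.0509337 + 0.0450573 = 0.968056.
P₁ = e^(−E₁/kT) / Z = 0.104435/0.968056 = 0.1079.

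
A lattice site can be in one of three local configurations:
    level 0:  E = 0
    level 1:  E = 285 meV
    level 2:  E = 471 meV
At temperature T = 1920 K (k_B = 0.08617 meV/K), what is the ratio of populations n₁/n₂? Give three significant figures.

k_BT = 0.08617 × 1920 K = 165.45 meV.
n₁/n₂ = exp[−(E₁−E₂)/kT] = exp(−(-186 meV)/(165.45 meV)) = exp(1.1242) = 3.08.

3.08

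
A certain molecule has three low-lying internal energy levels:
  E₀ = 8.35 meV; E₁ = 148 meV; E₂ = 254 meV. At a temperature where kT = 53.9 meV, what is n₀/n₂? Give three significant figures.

n₀/n₂ = exp[−(E₀−E₂)/kT] = exp(−(-245.65 meV)/(53.9 meV)) = exp(4.5575) = 95.3.

95.3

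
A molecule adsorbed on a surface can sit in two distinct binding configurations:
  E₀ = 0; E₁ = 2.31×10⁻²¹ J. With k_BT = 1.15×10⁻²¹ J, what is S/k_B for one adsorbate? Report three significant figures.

Eᵢ/kT = 0, 2.0087.
Z = Σ e^(−Eᵢ/kT) = e^(−0) + e^(−2.0087) = 1.0000 + 0.13416 = 1.1342.
⟨E⟩ = Σ EᵢPᵢ = 0.27324 ×10⁻²¹ J.
S/k_B = ln Z + ⟨E⟩/kT = ln(1.1342) + 0.27324/1.15 = 0.12593 + 0.23760 = 0.364.

0.364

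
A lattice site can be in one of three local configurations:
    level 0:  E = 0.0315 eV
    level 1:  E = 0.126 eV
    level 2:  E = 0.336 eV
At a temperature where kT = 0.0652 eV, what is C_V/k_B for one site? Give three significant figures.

0.465

Eᵢ/kT = 0.48313, 1.9325, 5.1534.
Z = Σ e^(−Eᵢ/kT) = e^(−0.48313) + e^(−1.9325) + e^(−5.1534) = 0.61685 + 0.14479 + 0.0057797 = 0.76742.
⟨E⟩ = 0.051623 eV, ⟨E²⟩ = 0.0046432 eV².
C_V/k_B = (⟨E²⟩ − ⟨E⟩²)/(kT)² = (0.0046432 − 0.0026649)/0.0042510 = 0.465.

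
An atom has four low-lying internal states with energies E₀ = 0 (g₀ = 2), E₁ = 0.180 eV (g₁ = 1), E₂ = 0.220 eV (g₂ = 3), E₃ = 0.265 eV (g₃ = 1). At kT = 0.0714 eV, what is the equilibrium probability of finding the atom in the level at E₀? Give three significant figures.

Eᵢ/kT = 0, 2.5210, 3.0812, 3.7115.
Z = Σ gᵢe^(−Eᵢ/kT) = 2·e^(−0) + 1·e^(−2.5210) + 3·e^(−3.0812) + 1·e^(−3.7115) = 2.0000 + 0.080379 + 0.13771 + 0.024441 = 2.2425.
P₀ = g₀ e^(−E₀/kT) / Z = 2.0000/2.2425 = 0.892.

0.892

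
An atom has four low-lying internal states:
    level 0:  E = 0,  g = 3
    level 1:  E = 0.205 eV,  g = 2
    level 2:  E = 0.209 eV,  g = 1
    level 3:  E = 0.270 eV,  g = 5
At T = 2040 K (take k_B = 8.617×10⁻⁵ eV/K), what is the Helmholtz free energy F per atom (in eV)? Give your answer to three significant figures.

k_BT = 8.617×10⁻⁵ × 2040 K = 0.17579 eV.
Eᵢ/kT = 0, 1.1662, 1.1889, 1.5359.
Z = Σ gᵢe^(−Eᵢ/kT) = 3·e^(−0) + 2·e^(−1.1662) + 1·e^(−1.1889) + 5·e^(−1.5359) = 3.0000 + 0.62310 + 0.30456 + 1.0763 = 5.0040.
F = −kT ln Z = −0.17579 × ln(5.0040) = −0.17579 × 1.6102 = -0.283 eV.

-0.283 eV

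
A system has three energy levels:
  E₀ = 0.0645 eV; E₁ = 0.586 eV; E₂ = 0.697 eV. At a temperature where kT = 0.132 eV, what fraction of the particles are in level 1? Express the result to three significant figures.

0.0187

Eᵢ/kT = 0.48864, 4.4394, 5.2803.
Z = Σ e^(−Eᵢ/kT) = e^(−0.48864) + e^(−4.4394) + e^(−5.2803) = 0.61346 + 0.011803 + 0.0050909 = 0.63035.
P₁ = e^(−E₁/kT) / Z = 0.011803/0.63035 = 0.0187.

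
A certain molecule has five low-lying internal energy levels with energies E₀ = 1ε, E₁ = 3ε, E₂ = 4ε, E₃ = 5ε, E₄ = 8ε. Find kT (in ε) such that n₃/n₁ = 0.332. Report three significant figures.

1.81 ε

n₃/n₁ = exp[−(E₃−E₁)/kT] = 0.332.
⇒ (E₃−E₁)/kT = ln(1/0.332) = ln(3.0120) = 1.1026.
kT = 2ε / 1.1026 = 1.81 ε.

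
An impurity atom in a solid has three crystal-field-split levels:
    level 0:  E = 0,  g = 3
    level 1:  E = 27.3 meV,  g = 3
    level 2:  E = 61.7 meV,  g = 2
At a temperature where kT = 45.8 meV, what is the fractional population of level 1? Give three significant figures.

Eᵢ/kT = 0, 0.59607, 1.3472.
Z = Σ gᵢe^(−Eᵢ/kT) = 3·e^(−0) + 3·e^(−0.59607) + 2·e^(−1.3472) = 3.0000 + 1.6529 + 0.51993 = 5.1728.
P₁ = g₁ e^(−E₁/kT) / Z = 1.6529/5.1728 = 0.320.

0.320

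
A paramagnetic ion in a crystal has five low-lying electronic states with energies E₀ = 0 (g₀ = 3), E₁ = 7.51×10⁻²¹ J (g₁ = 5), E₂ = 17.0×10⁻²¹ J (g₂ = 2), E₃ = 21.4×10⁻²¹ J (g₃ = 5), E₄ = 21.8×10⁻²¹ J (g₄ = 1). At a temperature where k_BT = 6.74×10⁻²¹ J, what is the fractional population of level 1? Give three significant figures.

Eᵢ/kT = 0, 1.1142, 2.5223, 3.1751, 3.2344.
Z = Σ gᵢe^(−Eᵢ/kT) = 3·e^(−0) + 5·e^(−1.1142) + 2·e^(−2.5223) + 5·e^(−3.1751) + 1·e^(−3.2344) = 3.0000 + 1.6409 + 0.16055 + 0.20895 + 0.039384 = 5.0498.
P₁ = g₁ e^(−E₁/kT) / Z = 1.6409/5.0498 = 0.325.

0.325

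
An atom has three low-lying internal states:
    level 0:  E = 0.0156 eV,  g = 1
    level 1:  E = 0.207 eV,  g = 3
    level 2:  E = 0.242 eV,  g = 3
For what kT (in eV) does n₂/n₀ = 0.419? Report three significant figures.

n₂/n₀ = (g₂/g₀) exp[−(E₂−E₀)/kT] = 0.419.
⇒ (E₂−E₀)/kT = ln((3/1)/0.419) = ln(7.1599) = 1.9685.
kT = 0.2264 eV / 1.9685 = 0.115 eV.

0.115 eV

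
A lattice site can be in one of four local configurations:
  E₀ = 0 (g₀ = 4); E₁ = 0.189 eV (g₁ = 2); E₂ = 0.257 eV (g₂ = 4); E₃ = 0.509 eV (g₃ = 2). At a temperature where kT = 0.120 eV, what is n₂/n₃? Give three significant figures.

16.3

n₂/n₃ = (g₂/g₃) exp[−(E₂−E₃)/kT] = (4/2) × exp(−(-0.252 eV)/(0.120 eV)) = (4/2) × exp(2.1000) = 16.3.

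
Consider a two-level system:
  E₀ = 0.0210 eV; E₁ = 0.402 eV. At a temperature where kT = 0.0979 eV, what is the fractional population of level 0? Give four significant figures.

0.9800

Eᵢ/kT = 0.214505, 4.10623.
Z = Σ e^(−Eᵢ/kT) = e^(−0.214505) + e^(−4.10623) = 0.806941 + 0.0164697 = 0.823411.
P₀ = e^(−E₀/kT) / Z = 0.806941/0.823411 = 0.9800.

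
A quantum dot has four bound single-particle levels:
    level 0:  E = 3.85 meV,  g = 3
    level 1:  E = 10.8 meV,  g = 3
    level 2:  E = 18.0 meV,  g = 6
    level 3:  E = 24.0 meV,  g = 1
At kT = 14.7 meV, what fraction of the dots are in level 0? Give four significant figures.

0.4046

Eᵢ/kT = 0.261905, 0.734694, 1.22449, 1.63265.
Z = Σ gᵢe^(−Eᵢ/kT) = 3·e^(−0.261905) + 3·e^(−0.734694) + 6·e^(−1.22449) + 1·e^(−1.63265) = 2.30875 + 1.43896 + 1.76345 + 0.195411 = 5.70657.
P₀ = g₀ e^(−E₀/kT) / Z = 2.30875/5.70657 = 0.4046.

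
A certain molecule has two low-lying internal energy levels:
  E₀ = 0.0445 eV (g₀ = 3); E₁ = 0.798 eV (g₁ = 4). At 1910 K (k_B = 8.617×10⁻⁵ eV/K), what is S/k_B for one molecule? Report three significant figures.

1.17

k_BT = 8.617×10⁻⁵ × 1910 K = 0.16458 eV.
Eᵢ/kT = 0.27039, 4.8487.
Z = Σ gᵢe^(−Eᵢ/kT) = 3·e^(−0.27039) + 4·e^(−4.8487) = 2.2892 + 0.031354 = 2.3206.
⟨E⟩ = Σ EᵢPᵢ = 0.054680 eV.
S/k_B = ln Z + ⟨E⟩/kT = ln(2.3206) + 0.054680/0.16458 = 0.84183 + 0.33224 = 1.17.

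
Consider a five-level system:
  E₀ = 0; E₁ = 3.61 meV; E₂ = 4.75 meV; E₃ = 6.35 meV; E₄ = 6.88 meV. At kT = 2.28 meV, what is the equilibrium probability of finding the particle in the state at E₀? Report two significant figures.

Eᵢ/kT = 0, 1.583, 2.083, 2.785, 3.018.
Z = Σ e^(−Eᵢ/kT) = e^(−0) + e^(−1.583) + e^(−2.083) + e^(−2.785) + e^(−3.018) = 1.000 + 0.2054 + 0.1246 + 0.06173 + 0.04890 = 1.441.
P₀ = e^(−E₀/kT) / Z = 1.000/1.441 = 0.69.

0.69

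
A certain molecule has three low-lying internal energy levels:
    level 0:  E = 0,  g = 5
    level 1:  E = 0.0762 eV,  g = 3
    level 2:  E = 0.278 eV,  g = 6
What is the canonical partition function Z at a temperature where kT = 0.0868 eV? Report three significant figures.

Eᵢ/kT = 0, 0.87788, 3.2028.
Z = Σ gᵢe^(−Eᵢ/kT) = 5·e^(−0) + 3·e^(−0.87788) + 6·e^(−3.2028) = 5.0000 + 1.2470 + 0.24389 = 6.4909.

Z = 6.49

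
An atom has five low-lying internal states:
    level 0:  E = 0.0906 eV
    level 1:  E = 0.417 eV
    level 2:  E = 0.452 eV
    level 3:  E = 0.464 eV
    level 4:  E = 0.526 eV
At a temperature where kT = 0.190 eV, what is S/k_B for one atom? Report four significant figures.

Eᵢ/kT = 0.476842, 2.19474, 2.37895, 2.44211, 2.76842.
Z = Σ e^(−Eᵢ/kT) = e^(−0.476842) + e^(−2.19474) + e^(−2.37895) + e^(−2.44211) + e^(−2.76842) = 0.620741 + 0.111388 + 0.0926478 + 0.0869771 + 0.0627611 = 0.974515.
⟨E⟩ = Σ EᵢPᵢ = 0.223634 eV.
S/k_B = ln Z + ⟨E⟩/kT = ln(0.974515) + 0.223634/0.190 = -0.0258154 + 1.17702 = 1.151.

1.151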